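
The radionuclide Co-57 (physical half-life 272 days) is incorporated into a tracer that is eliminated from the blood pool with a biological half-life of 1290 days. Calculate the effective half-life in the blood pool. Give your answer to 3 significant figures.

225 days

1/t_eff = 1/t_phys + 1/t_biol = 1/272 + 1/1290 = 0.0044517 per day.
t_eff = 272 × 1290 / (272 + 1290) ≈ 224.64 days.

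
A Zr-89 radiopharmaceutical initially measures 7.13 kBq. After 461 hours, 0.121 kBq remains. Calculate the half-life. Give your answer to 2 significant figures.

A/A₀ = 0.121/7.13 ≈ 0.016971.
n = log₂(58.926) ≈ 5.8808 half-lives elapsed in 461 hours.
t½ = 461/5.8808 ≈ 78.39 hours.

78 hours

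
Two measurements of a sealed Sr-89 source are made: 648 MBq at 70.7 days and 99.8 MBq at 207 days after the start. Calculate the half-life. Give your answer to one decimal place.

Over Δt = 207 − 70.7 = 136.3 days, the level fell by a factor of 648/99.8 ≈ 6.493.
n = log₂(6.493) ≈ 2.6989 half-lives, so t½ = 136.3/2.6989 ≈ 50.502 days.

50.5 days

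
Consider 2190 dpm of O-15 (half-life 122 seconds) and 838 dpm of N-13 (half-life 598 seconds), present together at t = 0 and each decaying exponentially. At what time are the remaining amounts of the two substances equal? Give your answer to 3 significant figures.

Set 2190·(1/2)^(t/122) = 838·(1/2)^(t/598).
Taking log₂: log₂(2190/838) = t·(1/122 − 1/598).
log₂(2.6134) = 1.3859; 1/122 − 1/598 = 0.0065245.
t = 1.3859 / 0.0065245 ≈ 212.42 seconds.

212 seconds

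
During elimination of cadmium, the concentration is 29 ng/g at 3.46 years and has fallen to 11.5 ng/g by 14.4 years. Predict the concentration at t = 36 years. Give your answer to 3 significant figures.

Over Δt = 14.4 − 3.46 = 10.94 years, the level fell by a factor of 29/11.5 ≈ 2.5217.
n = log₂(2.5217) ≈ 1.3344 half-lives, so t½ = 10.94/1.3344 ≈ 8.1983 years.
From t = 14.4 to t = 36: 11.5 × (1/2)^((36−14.4)/8.1983) ≈ 1.8517 ng/g.

1.85 ng/g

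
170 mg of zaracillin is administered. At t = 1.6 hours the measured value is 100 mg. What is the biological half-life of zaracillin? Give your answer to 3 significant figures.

A/A₀ = 100/170 ≈ 0.58824.
n = log₂(1.7) ≈ 0.76553 half-lives elapsed in 1.6 hours.
t½ = 1.6/0.76553 ≈ 2.09 hours.

2.09 hours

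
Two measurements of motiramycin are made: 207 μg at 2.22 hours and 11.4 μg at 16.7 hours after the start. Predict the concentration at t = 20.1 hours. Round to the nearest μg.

Over Δt = 16.7 − 2.22 = 14.48 hours, the level fell by a factor of 207/11.4 ≈ 18.158.
n = log₂(18.158) ≈ 4.1825 half-lives, so t½ = 14.48/4.1825 ≈ 3.462 hours.
From t = 16.7 to t = 20.1: 11.4 × (1/2)^((20.1−16.7)/3.462) ≈ 5.7712 μg.

6 μg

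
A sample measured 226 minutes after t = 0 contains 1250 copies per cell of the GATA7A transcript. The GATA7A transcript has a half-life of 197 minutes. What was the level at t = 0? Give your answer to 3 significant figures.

Number of half-lives elapsed: n = 226/197 ≈ 1.1472.
A₀ = A × 2^n = 1250 × 2^1.1472 = 1250 × 2.2148 ≈ 2768.6 copies per cell.

2770 copies per cell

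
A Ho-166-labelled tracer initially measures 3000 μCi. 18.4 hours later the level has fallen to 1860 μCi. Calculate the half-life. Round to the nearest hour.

27 hours

A/A₀ = 1860/3000 ≈ 0.62.
n = log₂(1.6129) ≈ 0.68966 half-lives elapsed in 18.4 hours.
t½ = 18.4/0.68966 ≈ 26.68 hours.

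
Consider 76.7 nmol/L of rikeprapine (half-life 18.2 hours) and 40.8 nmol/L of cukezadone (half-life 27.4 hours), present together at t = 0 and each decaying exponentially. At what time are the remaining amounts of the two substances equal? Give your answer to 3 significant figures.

49.4 hours

Set 76.7·(1/2)^(t/18.2) = 40.8·(1/2)^(t/27.4).
Taking log₂: log₂(76.7/40.8) = t·(1/18.2 − 1/27.4).
log₂(1.8799) = 0.91066; 1/18.2 − 1/27.4 = 0.018449.
t = 0.91066 / 0.018449 ≈ 49.362 hours.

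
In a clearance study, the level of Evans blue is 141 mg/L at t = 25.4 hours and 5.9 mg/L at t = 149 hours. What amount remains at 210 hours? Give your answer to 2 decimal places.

Over Δt = 149 − 25.4 = 123.6 hours, the level fell by a factor of 141/5.9 ≈ 23.898.
n = log₂(23.898) ≈ 4.5788 half-lives, so t½ = 123.6/4.5788 ≈ 26.994 hours.
From t = 149 to t = 210: 5.9 × (1/2)^((210−149)/26.994) ≈ 1.2319 mg/L.

1.23 mg/L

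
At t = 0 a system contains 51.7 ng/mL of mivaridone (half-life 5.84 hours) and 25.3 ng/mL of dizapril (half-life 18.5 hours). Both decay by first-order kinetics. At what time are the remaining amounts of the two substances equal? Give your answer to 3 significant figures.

Set 51.7·(1/2)^(t/5.84) = 25.3·(1/2)^(t/18.5).
Taking log₂: log₂(51.7/25.3) = t·(1/5.84 − 1/18.5).
log₂(2.0435) = 1.031; 1/5.84 − 1/18.5 = 0.11718.
t = 1.031 / 0.11718 ≈ 8.7987 hours.

8.80 hours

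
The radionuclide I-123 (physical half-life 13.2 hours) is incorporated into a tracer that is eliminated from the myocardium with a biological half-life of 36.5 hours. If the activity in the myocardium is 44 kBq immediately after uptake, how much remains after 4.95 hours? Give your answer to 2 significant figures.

31 kBq

1/t_eff = 1/t_phys + 1/t_biol = 1/13.2 + 1/36.5 = 0.10315 per hour.
t_eff = 13.2 × 36.5 / (13.2 + 36.5) ≈ 9.6942 hours.
Remaining = 44 × (1/2)^(4.95/9.6942) = 44 × (1/2)^0.51062 ≈ 30.885 kBq.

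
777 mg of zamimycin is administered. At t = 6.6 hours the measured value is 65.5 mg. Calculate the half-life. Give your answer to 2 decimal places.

1.85 hours

A/A₀ = 65.5/777 ≈ 0.084299.
n = log₂(11.863) ≈ 3.5683 half-lives elapsed in 6.6 hours.
t½ = 6.6/3.5683 ≈ 1.8496 hours.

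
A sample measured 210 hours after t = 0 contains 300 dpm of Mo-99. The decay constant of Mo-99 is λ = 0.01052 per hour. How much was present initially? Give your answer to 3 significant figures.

2730 dpm

t½ = ln 2 / λ = 0.69315 / 0.01052 ≈ 65.889 hours.
Number of half-lives elapsed: n = 210/65.889 ≈ 3.1872.
A₀ = A × 2^n = 300 × 2^3.1872 = 300 × 9.1084 ≈ 2732.5 dpm.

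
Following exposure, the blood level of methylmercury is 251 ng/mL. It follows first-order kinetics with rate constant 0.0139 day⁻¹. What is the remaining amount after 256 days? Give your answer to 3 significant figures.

7.15 ng/mL

t½ = ln 2 / k = 0.69315 / 0.0139 ≈ 49.867 days.
Number of half-lives: n = 256/49.867 ≈ 5.1337.
Remaining = 251 × (1/2)^5.1337 = 251 × 0.028484 ≈ 7.1496 ng/mL.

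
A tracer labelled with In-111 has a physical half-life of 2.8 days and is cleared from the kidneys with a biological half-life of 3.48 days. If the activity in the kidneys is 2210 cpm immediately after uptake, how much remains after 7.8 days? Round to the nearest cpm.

68 cpm

1/t_eff = 1/t_phys + 1/t_biol = 1/2.8 + 1/3.48 = 0.6445 per day.
t_eff = 2.8 × 3.48 / (2.8 + 3.48) ≈ 1.5516 days.
Remaining = 2210 × (1/2)^(7.8/1.5516) = 2210 × (1/2)^5.0271 ≈ 67.778 cpm.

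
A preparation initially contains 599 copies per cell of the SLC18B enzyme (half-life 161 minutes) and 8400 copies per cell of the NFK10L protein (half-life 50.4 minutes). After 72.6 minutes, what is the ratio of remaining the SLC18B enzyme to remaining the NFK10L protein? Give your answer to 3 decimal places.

0.142

SLC18B enzyme: 599 × (1/2)^(72.6/161) = 599 × (1/2)^0.45093 ≈ 438.21 copies per cell.
NFK10L protein: 8400 × (1/2)^(72.6/50.4) = 8400 × (1/2)^1.4405 ≈ 3094.9 copies per cell.
Ratio ≈ 438.21 / 3094.9 ≈ 0.14159.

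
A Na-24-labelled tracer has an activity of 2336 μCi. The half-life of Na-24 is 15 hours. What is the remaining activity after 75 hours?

73 μCi

Elapsed time is 5 half-lives (75/15).
Each half-life halves the amount: 2336 × (1/2)^5 = 2336/32 = 73 μCi.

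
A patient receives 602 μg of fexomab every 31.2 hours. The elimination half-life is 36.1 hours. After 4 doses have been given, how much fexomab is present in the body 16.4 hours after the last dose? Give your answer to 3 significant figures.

The 4 doses were given 110, 78.8, 47.6, 16.4 hours ago.
Total = 602·(1/2)^(110/36.1) + 602·(1/2)^(78.8/36.1) + 602·(1/2)^(47.6/36.1) + 602·(1/2)^(16.4/36.1)
      = 72.833 + 132.59 + 241.36 + 439.38 ≈ 886.16 μg.

886 μg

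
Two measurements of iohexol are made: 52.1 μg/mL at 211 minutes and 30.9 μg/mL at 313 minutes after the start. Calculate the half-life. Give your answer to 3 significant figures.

135 minutes

Over Δt = 313 − 211 = 102 minutes, the level fell by a factor of 52.1/30.9 ≈ 1.6861.
n = log₂(1.6861) ≈ 0.75368 half-lives, so t½ = 102/0.75368 ≈ 135.34 minutes.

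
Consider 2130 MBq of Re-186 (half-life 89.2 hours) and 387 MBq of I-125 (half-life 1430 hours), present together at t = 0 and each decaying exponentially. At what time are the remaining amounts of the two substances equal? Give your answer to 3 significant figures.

Set 2130·(1/2)^(t/89.2) = 387·(1/2)^(t/1430).
Taking log₂: log₂(2130/387) = t·(1/89.2 − 1/1430).
log₂(5.5039) = 2.4604; 1/89.2 − 1/1430 = 0.010511.
t = 2.4604 / 0.010511 ≈ 234.07 hours.

234 hours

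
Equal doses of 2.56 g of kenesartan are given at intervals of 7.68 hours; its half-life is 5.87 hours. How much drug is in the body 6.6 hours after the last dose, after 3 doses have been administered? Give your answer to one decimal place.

The 3 doses were given 21.96, 14.28, 6.6 hours ago.
Total = 2.56·(1/2)^(21.96/5.87) + 2.56·(1/2)^(14.28/5.87) + 2.56·(1/2)^(6.6/5.87)
      = 0.19146 + 0.47416 + 1.1743 ≈ 1.8399 g.

1.8 g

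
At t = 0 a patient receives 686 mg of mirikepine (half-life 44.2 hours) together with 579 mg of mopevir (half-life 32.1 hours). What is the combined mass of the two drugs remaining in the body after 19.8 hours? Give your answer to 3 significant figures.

mirikepine: 686 × (1/2)^(19.8/44.2) = 686 × (1/2)^0.44796 ≈ 502.89 mg.
mopevir: 579 × (1/2)^(19.8/32.1) = 579 × (1/2)^0.61682 ≈ 377.57 mg.
Total = 502.89 + 377.57 ≈ 880.46 mg.

880 mg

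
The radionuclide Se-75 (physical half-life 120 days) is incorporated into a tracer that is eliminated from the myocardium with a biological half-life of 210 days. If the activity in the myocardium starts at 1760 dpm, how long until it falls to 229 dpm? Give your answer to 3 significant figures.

1/t_eff = 1/t_phys + 1/t_biol = 1/120 + 1/210 = 0.013095 per day.
t_eff = 120 × 210 / (120 + 210) ≈ 76.364 days.
n = log₂(1760/229) ≈ 2.9422; t = 2.9422 × 76.364 ≈ 224.67 days.

225 days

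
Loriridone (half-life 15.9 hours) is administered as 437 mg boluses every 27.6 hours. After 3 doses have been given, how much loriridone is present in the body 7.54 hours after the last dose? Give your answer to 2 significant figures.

440 mg

The 3 doses were given 62.74, 35.14, 7.54 hours ago.
Total = 437·(1/2)^(62.74/15.9) + 437·(1/2)^(35.14/15.9) + 437·(1/2)^(7.54/15.9)
      = 28.356 + 94.447 + 314.58 ≈ 437.38 mg.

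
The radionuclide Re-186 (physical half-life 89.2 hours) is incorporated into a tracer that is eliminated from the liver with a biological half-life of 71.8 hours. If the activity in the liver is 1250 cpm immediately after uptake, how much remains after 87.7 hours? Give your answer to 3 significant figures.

271 cpm

1/t_eff = 1/t_phys + 1/t_biol = 1/89.2 + 1/71.8 = 0.025138 per hour.
t_eff = 89.2 × 71.8 / (89.2 + 71.8) ≈ 39.78 hours.
Remaining = 1250 × (1/2)^(87.7/39.78) = 1250 × (1/2)^2.2046 ≈ 271.17 cpm.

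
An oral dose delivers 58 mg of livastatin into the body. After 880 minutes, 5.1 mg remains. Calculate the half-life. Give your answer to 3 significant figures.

A/A₀ = 5.1/58 ≈ 0.087931.
n = log₂(11.373) ≈ 3.5075 half-lives elapsed in 880 minutes.
t½ = 880/3.5075 ≈ 250.89 minutes.

251 minutes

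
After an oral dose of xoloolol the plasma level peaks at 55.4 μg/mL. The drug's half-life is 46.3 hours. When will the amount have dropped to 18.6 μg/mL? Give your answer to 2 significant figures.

73 hours

Fraction remaining = 18.6/55.4 ≈ 0.33574.
n = log₂(55.4/18.6) = ln(2.9785)/ln 2 ≈ 1.5746 half-lives.
t = n × t½ = 1.5746 × 46.3 ≈ 72.903 hours.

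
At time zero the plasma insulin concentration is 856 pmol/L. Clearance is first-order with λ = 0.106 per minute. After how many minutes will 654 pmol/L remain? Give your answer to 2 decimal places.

2.54 minutes

t½ = ln 2 / λ = 0.69315 / 0.106 ≈ 6.5391 minutes.
Fraction remaining = 654/856 ≈ 0.76402.
n = log₂(856/654) = ln(1.3089)/ln 2 ≈ 0.38832 half-lives.
t = n × t½ = 0.38832 × 6.5391 ≈ 2.5393 minutes.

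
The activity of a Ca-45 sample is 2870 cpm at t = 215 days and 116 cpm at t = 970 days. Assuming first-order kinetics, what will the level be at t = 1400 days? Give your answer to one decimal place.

18.7 cpm

Over Δt = 970 − 215 = 755 days, the level fell by a factor of 2870/116 ≈ 24.741.
n = log₂(24.741) ≈ 4.6289 half-lives, so t½ = 755/4.6289 ≈ 163.11 days.
From t = 970 to t = 1400: 116 × (1/2)^((1400−970)/163.11) ≈ 18.657 cpm.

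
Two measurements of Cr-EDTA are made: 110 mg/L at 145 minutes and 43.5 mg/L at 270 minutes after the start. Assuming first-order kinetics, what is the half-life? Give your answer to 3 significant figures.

93.4 minutes

Over Δt = 270 − 145 = 125 minutes, the level fell by a factor of 110/43.5 ≈ 2.5287.
n = log₂(2.5287) ≈ 1.3384 half-lives, so t½ = 125/1.3384 ≈ 93.394 minutes.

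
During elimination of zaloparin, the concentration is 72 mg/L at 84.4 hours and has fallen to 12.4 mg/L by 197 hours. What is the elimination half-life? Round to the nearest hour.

Over Δt = 197 − 84.4 = 112.6 hours, the level fell by a factor of 72/12.4 ≈ 5.8065.
n = log₂(5.8065) ≈ 2.5377 half-lives, so t½ = 112.6/2.5377 ≈ 44.372 hours.

44 hours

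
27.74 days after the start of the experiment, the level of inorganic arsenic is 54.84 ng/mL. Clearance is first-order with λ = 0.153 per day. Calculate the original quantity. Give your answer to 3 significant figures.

3820 ng/mL

t½ = ln 2 / λ = 0.69315 / 0.153 ≈ 4.5304 days.
Number of half-lives elapsed: n = 27.74/4.5304 ≈ 6.1231.
A₀ = A × 2^n = 54.84 × 2^6.1231 = 54.84 × 69.701 ≈ 3822.4 ng/mL.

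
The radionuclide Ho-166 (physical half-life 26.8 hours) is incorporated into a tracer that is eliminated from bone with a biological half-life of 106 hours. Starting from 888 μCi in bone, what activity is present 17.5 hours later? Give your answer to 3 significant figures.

504 μCi

1/t_eff = 1/t_phys + 1/t_biol = 1/26.8 + 1/106 = 0.046747 per hour.
t_eff = 26.8 × 106 / (26.8 + 106) ≈ 21.392 hours.
Remaining = 888 × (1/2)^(17.5/21.392) = 888 × (1/2)^0.81808 ≈ 503.67 μCi.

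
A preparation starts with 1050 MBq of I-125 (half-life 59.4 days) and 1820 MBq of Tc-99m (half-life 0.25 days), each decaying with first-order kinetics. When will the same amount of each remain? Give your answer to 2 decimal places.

0.20 days

Set 1050·(1/2)^(t/59.4) = 1820·(1/2)^(t/0.25).
Taking log₂: log₂(1050/1820) = t·(1/59.4 − 1/0.25).
log₂(0.57692) = -0.79355; 1/59.4 − 1/0.25 = -3.9832.
t = -0.79355 / -3.9832 ≈ 0.19923 days.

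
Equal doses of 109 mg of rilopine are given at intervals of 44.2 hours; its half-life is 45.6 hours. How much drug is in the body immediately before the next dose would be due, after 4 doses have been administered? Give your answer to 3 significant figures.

106 mg

The 4 doses were given 176.8, 132.6, 88.4, 44.2 hours ago.
Total = 109·(1/2)^(176.8/45.6) + 109·(1/2)^(132.6/45.6) + 109·(1/2)^(88.4/45.6) + 109·(1/2)^(44.2/45.6)
      = 7.4178 + 14.523 + 28.435 + 55.672 ≈ 106.05 mg.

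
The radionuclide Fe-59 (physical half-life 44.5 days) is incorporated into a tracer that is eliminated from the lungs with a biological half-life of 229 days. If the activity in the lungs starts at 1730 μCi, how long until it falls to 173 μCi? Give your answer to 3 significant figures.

1/t_eff = 1/t_phys + 1/t_biol = 1/44.5 + 1/229 = 0.026839 per day.
t_eff = 44.5 × 229 / (44.5 + 229) ≈ 37.26 days.
n = log₂(1730/173) ≈ 3.3219; t = 3.3219 × 37.26 ≈ 123.77 days.

124 days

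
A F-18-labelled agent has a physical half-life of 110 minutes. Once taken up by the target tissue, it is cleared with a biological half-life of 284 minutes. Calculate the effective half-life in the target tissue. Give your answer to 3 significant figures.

79.3 minutes

1/t_eff = 1/t_phys + 1/t_biol = 1/110 + 1/284 = 0.012612 per minute.
t_eff = 110 × 284 / (110 + 284) ≈ 79.289 minutes.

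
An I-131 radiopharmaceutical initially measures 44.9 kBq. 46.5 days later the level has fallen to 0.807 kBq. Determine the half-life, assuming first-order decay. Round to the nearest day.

8 days

A/A₀ = 0.807/44.9 ≈ 0.017973.
n = log₂(55.638) ≈ 5.798 half-lives elapsed in 46.5 days.
t½ = 46.5/5.798 ≈ 8.02 days.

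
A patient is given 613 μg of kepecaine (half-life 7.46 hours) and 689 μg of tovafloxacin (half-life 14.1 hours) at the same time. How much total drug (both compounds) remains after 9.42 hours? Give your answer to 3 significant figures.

kepecaine: 613 × (1/2)^(9.42/7.46) = 613 × (1/2)^1.2627 ≈ 255.47 μg.
tovafloxacin: 689 × (1/2)^(9.42/14.1) = 689 × (1/2)^0.66809 ≈ 433.62 μg.
Total = 255.47 + 433.62 ≈ 689.09 μg.

689 μg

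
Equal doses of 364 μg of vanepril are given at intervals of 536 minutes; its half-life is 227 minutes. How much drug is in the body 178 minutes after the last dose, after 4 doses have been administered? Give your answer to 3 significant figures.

The 4 doses were given 1786, 1250, 714, 178 minutes ago.
Total = 364·(1/2)^(1786/227) + 364·(1/2)^(1250/227) + 364·(1/2)^(714/227) + 364·(1/2)^(178/227)
      = 1.5583 + 8.0066 + 41.139 + 211.37 ≈ 262.08 μg.

262 μg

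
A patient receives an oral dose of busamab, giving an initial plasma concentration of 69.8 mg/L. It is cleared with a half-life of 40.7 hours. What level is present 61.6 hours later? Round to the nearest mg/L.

24 mg/L

Number of half-lives: n = 61.6/40.7 ≈ 1.5135.
Remaining = 69.8 × (1/2)^1.5135 = 69.8 × 0.35026 ≈ 24.448 mg/L.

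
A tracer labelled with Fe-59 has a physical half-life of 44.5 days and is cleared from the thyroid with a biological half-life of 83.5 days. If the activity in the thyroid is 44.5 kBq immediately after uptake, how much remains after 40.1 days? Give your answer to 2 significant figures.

1/t_eff = 1/t_phys + 1/t_biol = 1/44.5 + 1/83.5 = 0.034448 per day.
t_eff = 44.5 × 83.5 / (44.5 + 83.5) ≈ 29.029 days.
Remaining = 44.5 × (1/2)^(40.1/29.029) = 44.5 × (1/2)^1.3814 ≈ 17.082 kBq.

17 kBq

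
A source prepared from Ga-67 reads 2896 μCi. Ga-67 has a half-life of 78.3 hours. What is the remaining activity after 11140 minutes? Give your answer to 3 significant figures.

560 μCi

Convert the elapsed time: 11140 minutes = 185.667 hours.
Number of half-lives: n = 185.667/78.3 ≈ 2.3712.
Remaining = 2896 × (1/2)^2.3712 = 2896 × 0.19328 ≈ 559.74 μCi.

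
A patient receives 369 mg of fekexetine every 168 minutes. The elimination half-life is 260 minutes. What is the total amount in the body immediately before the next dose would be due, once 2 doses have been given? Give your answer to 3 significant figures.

The 2 doses were given 336, 168 minutes ago.
Total = 369·(1/2)^(336/260) + 369·(1/2)^(168/260)
      = 150.66 + 235.78 ≈ 386.45 mg.

386 mg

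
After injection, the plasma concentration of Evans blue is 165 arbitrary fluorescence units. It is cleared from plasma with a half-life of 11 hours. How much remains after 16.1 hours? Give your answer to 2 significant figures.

Number of half-lives: n = 16.1/11 ≈ 1.4636.
Remaining = 165 × (1/2)^1.4636 = 165 × 0.36258 ≈ 59.825 arbitrary fluorescence units.

60 arbitrary fluorescence units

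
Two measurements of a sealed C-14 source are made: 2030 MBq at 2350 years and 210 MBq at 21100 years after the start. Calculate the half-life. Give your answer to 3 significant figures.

Over Δt = 21100 − 2350 = 18750 years, the level fell by a factor of 2030/210 ≈ 9.6667.
n = log₂(9.6667) ≈ 3.273 half-lives, so t½ = 18750/3.273 ≈ 5728.7 years.

5730 years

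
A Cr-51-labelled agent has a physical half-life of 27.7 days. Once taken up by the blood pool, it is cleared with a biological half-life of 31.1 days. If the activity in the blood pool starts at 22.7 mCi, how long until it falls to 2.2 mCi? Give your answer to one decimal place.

49.3 days

1/t_eff = 1/t_phys + 1/t_biol = 1/27.7 + 1/31.1 = 0.068255 per day.
t_eff = 27.7 × 31.1 / (27.7 + 31.1) ≈ 14.651 days.
n = log₂(22.7/2.2) ≈ 3.3671; t = 3.3671 × 14.651 ≈ 49.331 days.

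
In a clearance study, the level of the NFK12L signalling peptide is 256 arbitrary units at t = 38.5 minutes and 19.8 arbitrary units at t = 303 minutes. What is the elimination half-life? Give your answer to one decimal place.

Over Δt = 303 − 38.5 = 264.5 minutes, the level fell by a factor of 256/19.8 ≈ 12.929.
n = log₂(12.929) ≈ 3.6926 half-lives, so t½ = 264.5/3.6926 ≈ 71.63 minutes.

71.6 minutes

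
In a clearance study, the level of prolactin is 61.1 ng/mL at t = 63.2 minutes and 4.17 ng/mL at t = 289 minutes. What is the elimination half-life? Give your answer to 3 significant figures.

58.3 minutes

Over Δt = 289 − 63.2 = 225.8 minutes, the level fell by a factor of 61.1/4.17 ≈ 14.652.
n = log₂(14.652) ≈ 3.8731 half-lives, so t½ = 225.8/3.8731 ≈ 58.3 minutes.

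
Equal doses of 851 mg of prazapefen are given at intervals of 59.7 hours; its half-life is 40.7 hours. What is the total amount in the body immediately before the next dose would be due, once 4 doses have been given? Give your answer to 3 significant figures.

The 4 doses were given 238.8, 179.1, 119.4, 59.7 hours ago.
Total = 851·(1/2)^(238.8/40.7) + 851·(1/2)^(179.1/40.7) + 851·(1/2)^(119.4/40.7) + 851·(1/2)^(59.7/40.7)
      = 14.578 + 40.295 + 111.38 + 307.87 ≈ 474.12 mg.

474 mg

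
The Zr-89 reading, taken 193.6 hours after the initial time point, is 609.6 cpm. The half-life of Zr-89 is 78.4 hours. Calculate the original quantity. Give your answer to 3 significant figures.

3380 cpm

Number of half-lives elapsed: n = 193.6/78.4 ≈ 2.4694.
A₀ = A × 2^n = 609.6 × 2^2.4694 = 609.6 × 5.5381 ≈ 3376 cpm.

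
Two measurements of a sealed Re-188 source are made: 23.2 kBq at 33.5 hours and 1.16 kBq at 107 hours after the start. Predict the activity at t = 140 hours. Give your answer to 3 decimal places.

Over Δt = 107 − 33.5 = 73.5 hours, the level fell by a factor of 23.2/1.16 ≈ 20.
n = log₂(20) ≈ 4.3219 half-lives, so t½ = 73.5/4.3219 ≈ 17.006 hours.
From t = 107 to t = 140: 1.16 × (1/2)^((140−107)/17.006) ≈ 0.30222 kBq.

0.302 kBq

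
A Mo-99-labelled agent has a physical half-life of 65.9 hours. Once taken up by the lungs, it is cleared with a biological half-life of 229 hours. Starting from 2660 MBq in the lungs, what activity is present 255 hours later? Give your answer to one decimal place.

84.1 MBq

1/t_eff = 1/t_phys + 1/t_biol = 1/65.9 + 1/229 = 0.019541 per hour.
t_eff = 65.9 × 229 / (65.9 + 229) ≈ 51.174 hours.
Remaining = 2660 × (1/2)^(255/51.174) = 2660 × (1/2)^4.983 ≈ 84.108 MBq.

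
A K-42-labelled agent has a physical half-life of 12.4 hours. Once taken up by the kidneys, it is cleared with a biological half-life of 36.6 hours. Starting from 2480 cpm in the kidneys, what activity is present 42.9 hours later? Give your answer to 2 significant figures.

1/t_eff = 1/t_phys + 1/t_biol = 1/12.4 + 1/36.6 = 0.10797 per hour.
t_eff = 12.4 × 36.6 / (12.4 + 36.6) ≈ 9.262 hours.
Remaining = 2480 × (1/2)^(42.9/9.262) = 2480 × (1/2)^4.6318 ≈ 100.03 cpm.

100 cpm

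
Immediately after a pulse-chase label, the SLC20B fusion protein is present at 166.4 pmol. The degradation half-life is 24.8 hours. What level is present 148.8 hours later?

Elapsed time is 6 half-lives (148.8/24.8).
Each half-life halves the amount: 166.4 × (1/2)^6 = 166.4/64 = 2.6 pmol.

2.6 pmol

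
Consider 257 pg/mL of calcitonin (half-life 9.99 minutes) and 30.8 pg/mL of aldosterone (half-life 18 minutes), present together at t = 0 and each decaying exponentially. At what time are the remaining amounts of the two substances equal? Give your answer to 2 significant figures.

Set 257·(1/2)^(t/9.99) = 30.8·(1/2)^(t/18).
Taking log₂: log₂(257/30.8) = t·(1/9.99 − 1/18).
log₂(8.3442) = 3.0608; 1/9.99 − 1/18 = 0.044545.
t = 3.0608 / 0.044545 ≈ 68.712 minutes.

69 minutes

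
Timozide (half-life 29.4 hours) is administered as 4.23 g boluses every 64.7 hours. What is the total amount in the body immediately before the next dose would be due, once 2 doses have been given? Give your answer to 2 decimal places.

1.12 g

The 2 doses were given 129.4, 64.7 hours ago.
Total = 4.23·(1/2)^(129.4/29.4) + 4.23·(1/2)^(64.7/29.4)
      = 0.20017 + 0.92017 ≈ 1.1203 g.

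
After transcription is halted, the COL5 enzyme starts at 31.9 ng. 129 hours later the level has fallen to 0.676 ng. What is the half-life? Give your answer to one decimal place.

23.2 hours

A/A₀ = 0.676/31.9 ≈ 0.021191.
n = log₂(47.189) ≈ 5.5604 half-lives elapsed in 129 hours.
t½ = 129/5.5604 ≈ 23.2 hours.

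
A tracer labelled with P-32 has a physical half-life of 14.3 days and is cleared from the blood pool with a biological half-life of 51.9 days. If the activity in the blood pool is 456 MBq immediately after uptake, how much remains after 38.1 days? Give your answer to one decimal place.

1/t_eff = 1/t_phys + 1/t_biol = 1/14.3 + 1/51.9 = 0.089198 per day.
t_eff = 14.3 × 51.9 / (14.3 + 51.9) ≈ 11.211 days.
Remaining = 456 × (1/2)^(38.1/11.211) = 456 × (1/2)^3.3984 ≈ 43.245 MBq.

43.2 MBq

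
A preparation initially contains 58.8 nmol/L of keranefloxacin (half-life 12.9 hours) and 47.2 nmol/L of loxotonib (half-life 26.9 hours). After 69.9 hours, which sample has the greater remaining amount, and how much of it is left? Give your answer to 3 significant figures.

loxotonib, 7.79 nmol/L

keranefloxacin: 58.8 × (1/2)^5.4186 ≈ 1.3747 nmol/L.
loxotonib: 47.2 × (1/2)^2.5985 ≈ 7.7931 nmol/L.
Loxotonib has more remaining, at ≈ 7.7931 nmol/L.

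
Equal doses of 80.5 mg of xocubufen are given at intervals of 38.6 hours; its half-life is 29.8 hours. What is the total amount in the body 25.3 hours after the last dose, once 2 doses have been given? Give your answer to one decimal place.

The 2 doses were given 63.9, 25.3 hours ago.
Total = 80.5·(1/2)^(63.9/29.8) + 80.5·(1/2)^(25.3/29.8)
      = 18.21 + 44.691 ≈ 62.901 mg.

62.9 mg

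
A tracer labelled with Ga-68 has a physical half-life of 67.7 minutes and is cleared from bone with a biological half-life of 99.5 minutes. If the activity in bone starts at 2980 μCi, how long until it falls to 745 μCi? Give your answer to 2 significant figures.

81 minutes

1/t_eff = 1/t_phys + 1/t_biol = 1/67.7 + 1/99.5 = 0.024821 per minute.
t_eff = 67.7 × 99.5 / (67.7 + 99.5) ≈ 40.288 minutes.
n = log₂(2980/745) ≈ 2; t = 2 × 40.288 ≈ 80.576 minutes.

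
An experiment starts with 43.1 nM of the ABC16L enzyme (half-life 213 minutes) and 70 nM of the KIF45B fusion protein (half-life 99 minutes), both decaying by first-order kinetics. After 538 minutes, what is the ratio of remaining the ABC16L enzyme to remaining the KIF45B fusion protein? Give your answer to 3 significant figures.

ABC16L enzyme: 43.1 × (1/2)^(538/213) = 43.1 × (1/2)^2.5258 ≈ 7.4839 nM.
KIF45B fusion protein: 70 × (1/2)^(538/99) = 70 × (1/2)^5.4343 ≈ 1.6188 nM.
Ratio ≈ 7.4839 / 1.6188 ≈ 4.6231.

4.62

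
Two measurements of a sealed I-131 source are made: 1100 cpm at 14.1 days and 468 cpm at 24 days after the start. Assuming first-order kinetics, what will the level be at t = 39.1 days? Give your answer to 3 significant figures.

Over Δt = 24 − 14.1 = 9.9 days, the level fell by a factor of 1100/468 ≈ 2.3504.
n = log₂(2.3504) ≈ 1.2329 half-lives, so t½ = 9.9/1.2329 ≈ 8.0297 days.
From t = 24 to t = 39.1: 468 × (1/2)^((39.1−24)/8.0297) ≈ 127.1 cpm.

127 cpm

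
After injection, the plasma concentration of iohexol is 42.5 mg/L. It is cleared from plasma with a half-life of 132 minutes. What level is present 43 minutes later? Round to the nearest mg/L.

Number of half-lives: n = 43/132 ≈ 0.32576.
Remaining = 42.5 × (1/2)^0.32576 = 42.5 × 0.79788 ≈ 33.91 mg/L.

34 mg/L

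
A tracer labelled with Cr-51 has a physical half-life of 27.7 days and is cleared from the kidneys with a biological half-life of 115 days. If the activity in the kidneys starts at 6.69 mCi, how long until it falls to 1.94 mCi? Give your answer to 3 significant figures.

39.9 days

1/t_eff = 1/t_phys + 1/t_biol = 1/27.7 + 1/115 = 0.044797 per day.
t_eff = 27.7 × 115 / (27.7 + 115) ≈ 22.323 days.
n = log₂(6.69/1.94) ≈ 1.7859; t = 1.7859 × 22.323 ≈ 39.868 days.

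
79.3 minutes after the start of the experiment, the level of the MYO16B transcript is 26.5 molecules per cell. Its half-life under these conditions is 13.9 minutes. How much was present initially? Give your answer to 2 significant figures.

Number of half-lives elapsed: n = 79.3/13.9 ≈ 5.705.
A₀ = A × 2^n = 26.5 × 2^5.705 = 26.5 × 52.166 ≈ 1382.4 molecules per cell.

1400 molecules per cell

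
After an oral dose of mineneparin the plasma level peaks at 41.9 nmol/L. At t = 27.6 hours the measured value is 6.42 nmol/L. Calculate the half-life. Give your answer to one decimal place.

A/A₀ = 6.42/41.9 ≈ 0.15322.
n = log₂(6.5265) ≈ 2.7063 half-lives elapsed in 27.6 hours.
t½ = 27.6/2.7063 ≈ 10.198 hours.

10.2 hours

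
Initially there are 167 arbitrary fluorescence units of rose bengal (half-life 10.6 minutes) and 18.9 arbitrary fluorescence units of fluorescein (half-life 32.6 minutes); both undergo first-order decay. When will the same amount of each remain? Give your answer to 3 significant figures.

Set 167·(1/2)^(t/10.6) = 18.9·(1/2)^(t/32.6).
Taking log₂: log₂(167/18.9) = t·(1/10.6 − 1/32.6).
log₂(8.836) = 3.1434; 1/10.6 − 1/32.6 = 0.063665.
t = 3.1434 / 0.063665 ≈ 49.374 minutes.

49.4 minutes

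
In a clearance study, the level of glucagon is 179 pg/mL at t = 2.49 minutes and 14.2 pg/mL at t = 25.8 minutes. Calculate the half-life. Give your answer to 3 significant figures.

Over Δt = 25.8 − 2.49 = 23.31 minutes, the level fell by a factor of 179/14.2 ≈ 12.606.
n = log₂(12.606) ≈ 3.656 half-lives, so t½ = 23.31/3.656 ≈ 6.3758 minutes.

6.38 minutes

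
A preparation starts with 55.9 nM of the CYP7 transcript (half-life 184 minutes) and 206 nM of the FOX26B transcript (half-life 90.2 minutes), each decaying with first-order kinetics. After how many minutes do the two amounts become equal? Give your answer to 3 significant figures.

Set 55.9·(1/2)^(t/184) = 206·(1/2)^(t/90.2).
Taking log₂: log₂(55.9/206) = t·(1/184 − 1/90.2).
log₂(0.27136) = -1.8817; 1/184 − 1/90.2 = -0.0056517.
t = -1.8817 / -0.0056517 ≈ 332.95 minutes.

333 minutes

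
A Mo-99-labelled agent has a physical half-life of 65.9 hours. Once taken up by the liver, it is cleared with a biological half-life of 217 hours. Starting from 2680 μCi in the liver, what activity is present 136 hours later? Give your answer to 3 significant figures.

1/t_eff = 1/t_phys + 1/t_biol = 1/65.9 + 1/217 = 0.019783 per hour.
t_eff = 65.9 × 217 / (65.9 + 217) ≈ 50.549 hours.
Remaining = 2680 × (1/2)^(136/50.549) = 2680 × (1/2)^2.6905 ≈ 415.17 μCi.

415 μCi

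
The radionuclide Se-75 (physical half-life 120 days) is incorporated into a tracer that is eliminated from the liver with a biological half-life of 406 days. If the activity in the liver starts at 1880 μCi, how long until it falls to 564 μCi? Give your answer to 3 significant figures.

1/t_eff = 1/t_phys + 1/t_biol = 1/120 + 1/406 = 0.010796 per day.
t_eff = 120 × 406 / (120 + 406) ≈ 92.624 days.
n = log₂(1880/564) ≈ 1.737; t = 1.737 × 92.624 ≈ 160.88 days.

161 days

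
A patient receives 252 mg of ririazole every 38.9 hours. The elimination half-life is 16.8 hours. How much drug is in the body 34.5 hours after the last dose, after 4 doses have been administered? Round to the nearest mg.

76 mg

The 4 doses were given 151.2, 112.3, 73.4, 34.5 hours ago.
Total = 252·(1/2)^(151.2/16.8) + 252·(1/2)^(112.3/16.8) + 252·(1/2)^(73.4/16.8) + 252·(1/2)^(34.5/16.8)
      = 0.49219 + 2.45 + 12.195 + 60.704 ≈ 75.841 mg.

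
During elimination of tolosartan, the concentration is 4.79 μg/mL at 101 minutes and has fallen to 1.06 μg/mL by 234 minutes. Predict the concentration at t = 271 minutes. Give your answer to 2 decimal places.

Over Δt = 234 − 101 = 133 minutes, the level fell by a factor of 4.79/1.06 ≈ 4.5189.
n = log₂(4.5189) ≈ 2.176 half-lives, so t½ = 133/2.176 ≈ 61.122 minutes.
From t = 234 to t = 271: 1.06 × (1/2)^((271−234)/61.122) ≈ 0.69675 μg/mL.

0.70 μg/mL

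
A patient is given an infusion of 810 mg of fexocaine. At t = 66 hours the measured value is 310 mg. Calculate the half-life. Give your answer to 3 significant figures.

A/A₀ = 310/810 ≈ 0.38272.
n = log₂(2.6129) ≈ 1.3857 half-lives elapsed in 66 hours.
t½ = 66/1.3857 ≈ 47.631 hours.

47.6 hours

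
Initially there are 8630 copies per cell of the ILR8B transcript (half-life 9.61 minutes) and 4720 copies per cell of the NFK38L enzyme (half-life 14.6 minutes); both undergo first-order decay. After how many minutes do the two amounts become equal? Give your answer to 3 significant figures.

Set 8630·(1/2)^(t/9.61) = 4720·(1/2)^(t/14.6).
Taking log₂: log₂(8630/4720) = t·(1/9.61 − 1/14.6).
log₂(1.8284) = 0.87057; 1/9.61 − 1/14.6 = 0.035565.
t = 0.87057 / 0.035565 ≈ 24.478 minutes.

24.5 minutes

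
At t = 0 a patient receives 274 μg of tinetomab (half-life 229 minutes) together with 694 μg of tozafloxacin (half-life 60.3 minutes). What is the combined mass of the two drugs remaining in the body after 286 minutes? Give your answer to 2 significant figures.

tinetomab: 274 × (1/2)^(286/229) = 274 × (1/2)^1.2489 ≈ 115.29 μg.
tozafloxacin: 694 × (1/2)^(286/60.3) = 694 × (1/2)^4.743 ≈ 25.917 μg.
Total = 115.29 + 25.917 ≈ 141.21 μg.

140 μg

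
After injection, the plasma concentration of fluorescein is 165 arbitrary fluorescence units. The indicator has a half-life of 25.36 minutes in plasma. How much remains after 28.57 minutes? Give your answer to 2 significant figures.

Number of half-lives: n = 28.57/25.36 ≈ 1.1266.
Remaining = 165 × (1/2)^1.1266 = 165 × 0.458 ≈ 75.57 arbitrary fluorescence units.

76 arbitrary fluorescence units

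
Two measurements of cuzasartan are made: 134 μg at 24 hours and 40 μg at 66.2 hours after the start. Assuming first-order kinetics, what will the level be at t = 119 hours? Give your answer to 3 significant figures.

8.81 μg

Over Δt = 66.2 − 24 = 42.2 hours, the level fell by a factor of 134/40 ≈ 3.35.
n = log₂(3.35) ≈ 1.7442 half-lives, so t½ = 42.2/1.7442 ≈ 24.195 hours.
From t = 66.2 to t = 119: 40 × (1/2)^((119−66.2)/24.195) ≈ 8.8132 μg.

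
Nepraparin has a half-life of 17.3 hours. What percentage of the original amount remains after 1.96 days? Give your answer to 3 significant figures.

15.2%

1.96 days = 47.04 hours.
n = 47.04/17.3 ≈ 2.7191 half-lives.
Fraction remaining = (1/2)^2.7191 ≈ 0.15187, i.e. 15.187%.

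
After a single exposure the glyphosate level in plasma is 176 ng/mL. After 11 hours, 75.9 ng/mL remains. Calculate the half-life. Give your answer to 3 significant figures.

A/A₀ = 75.9/176 ≈ 0.43125.
n = log₂(2.3188) ≈ 1.2134 half-lives elapsed in 11 hours.
t½ = 11/1.2134 ≈ 9.0654 hours.

9.07 hours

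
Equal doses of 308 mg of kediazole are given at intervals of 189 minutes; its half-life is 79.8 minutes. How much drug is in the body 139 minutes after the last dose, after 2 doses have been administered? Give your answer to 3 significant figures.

The 2 doses were given 328, 139 minutes ago.
Total = 308·(1/2)^(328/79.8) + 308·(1/2)^(139/79.8)
      = 17.833 + 92.087 ≈ 109.92 mg.

110 mg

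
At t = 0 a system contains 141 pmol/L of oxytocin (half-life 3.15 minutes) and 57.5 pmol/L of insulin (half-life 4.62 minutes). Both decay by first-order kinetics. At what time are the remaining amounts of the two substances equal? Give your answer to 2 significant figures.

13 minutes

Set 141·(1/2)^(t/3.15) = 57.5·(1/2)^(t/4.62).
Taking log₂: log₂(141/57.5) = t·(1/3.15 − 1/4.62).
log₂(2.4522) = 1.2941; 1/3.15 − 1/4.62 = 0.10101.
t = 1.2941 / 0.10101 ≈ 12.811 minutes.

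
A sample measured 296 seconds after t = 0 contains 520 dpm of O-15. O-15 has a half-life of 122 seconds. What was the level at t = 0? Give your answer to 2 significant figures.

Number of half-lives elapsed: n = 296/122 ≈ 2.4262.
A₀ = A × 2^n = 520 × 2^2.4262 = 520 × 5.3749 ≈ 2794.9 dpm.

2800 dpm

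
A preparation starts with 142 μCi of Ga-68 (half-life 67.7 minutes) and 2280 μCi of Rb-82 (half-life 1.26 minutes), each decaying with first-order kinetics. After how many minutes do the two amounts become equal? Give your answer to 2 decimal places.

5.14 minutes

Set 142·(1/2)^(t/67.7) = 2280·(1/2)^(t/1.26).
Taking log₂: log₂(142/2280) = t·(1/67.7 − 1/1.26).
log₂(0.062281) = -4.0051; 1/67.7 − 1/1.26 = -0.77888.
t = -4.0051 / -0.77888 ≈ 5.1421 minutes.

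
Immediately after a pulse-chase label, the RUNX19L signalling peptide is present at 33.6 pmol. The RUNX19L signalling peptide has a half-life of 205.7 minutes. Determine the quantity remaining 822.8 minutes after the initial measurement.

2.1 pmol

Elapsed time is 4 half-lives (822.8/205.7).
Each half-life halves the amount: 33.6 × (1/2)^4 = 33.6/16 = 2.1 pmol.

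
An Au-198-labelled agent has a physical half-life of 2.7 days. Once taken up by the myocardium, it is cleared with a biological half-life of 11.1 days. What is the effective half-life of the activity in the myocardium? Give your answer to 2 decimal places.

2.17 days

1/t_eff = 1/t_phys + 1/t_biol = 1/2.7 + 1/11.1 = 0.46046 per day.
t_eff = 2.7 × 11.1 / (2.7 + 11.1) ≈ 2.1717 days.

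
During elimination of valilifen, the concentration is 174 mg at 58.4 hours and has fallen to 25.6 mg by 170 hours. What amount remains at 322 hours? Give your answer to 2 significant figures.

1.9 mg

Over Δt = 170 − 58.4 = 111.6 hours, the level fell by a factor of 174/25.6 ≈ 6.7969.
n = log₂(6.7969) ≈ 2.7649 half-lives, so t½ = 111.6/2.7649 ≈ 40.364 hours.
From t = 170 to t = 322: 25.6 × (1/2)^((322−170)/40.364) ≈ 1.882 mg.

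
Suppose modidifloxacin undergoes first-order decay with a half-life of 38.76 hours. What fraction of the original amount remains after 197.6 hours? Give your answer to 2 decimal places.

n = 197.6/38.76 ≈ 5.098 half-lives.
Fraction remaining = (1/2)^5.098 ≈ 0.029197.

0.03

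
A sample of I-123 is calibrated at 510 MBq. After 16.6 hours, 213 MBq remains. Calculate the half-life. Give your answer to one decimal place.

13.2 hours

A/A₀ = 213/510 ≈ 0.41765.
n = log₂(2.3944) ≈ 1.2596 half-lives elapsed in 16.6 hours.
t½ = 16.6/1.2596 ≈ 13.178 hours.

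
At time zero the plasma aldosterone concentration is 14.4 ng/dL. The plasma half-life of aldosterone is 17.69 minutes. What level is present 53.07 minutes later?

1.8 ng/dL

Elapsed time is 3 half-lives (53.07/17.69).
Each half-life halves the amount: 14.4 × (1/2)^3 = 14.4/8 = 1.8 ng/dL.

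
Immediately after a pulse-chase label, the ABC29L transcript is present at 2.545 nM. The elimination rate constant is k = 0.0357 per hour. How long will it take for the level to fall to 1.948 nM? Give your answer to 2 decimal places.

7.49 hours

t½ = ln 2 / k = 0.69315 / 0.0357 ≈ 19.416 hours.
Fraction remaining = 1.948/2.545 ≈ 0.76542.
n = log₂(2.545/1.948) = ln(1.3065)/ln 2 ≈ 0.38567 half-lives.
t = n × t½ = 0.38567 × 19.416 ≈ 7.4882 hours.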